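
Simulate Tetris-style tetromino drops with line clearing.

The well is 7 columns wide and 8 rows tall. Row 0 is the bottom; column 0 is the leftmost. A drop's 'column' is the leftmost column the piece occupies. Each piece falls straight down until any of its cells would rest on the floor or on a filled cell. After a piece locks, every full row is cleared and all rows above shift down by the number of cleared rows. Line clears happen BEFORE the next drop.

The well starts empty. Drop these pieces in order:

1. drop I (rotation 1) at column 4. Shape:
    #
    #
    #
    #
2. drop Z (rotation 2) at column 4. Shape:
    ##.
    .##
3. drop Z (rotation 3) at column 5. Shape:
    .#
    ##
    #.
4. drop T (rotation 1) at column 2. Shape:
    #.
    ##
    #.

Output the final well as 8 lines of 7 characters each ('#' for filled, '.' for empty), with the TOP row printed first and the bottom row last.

Drop 1: I rot1 at col 4 lands with bottom-row=0; cleared 0 line(s) (total 0); column heights now [0 0 0 0 4 0 0], max=4
Drop 2: Z rot2 at col 4 lands with bottom-row=3; cleared 0 line(s) (total 0); column heights now [0 0 0 0 5 5 4], max=5
Drop 3: Z rot3 at col 5 lands with bottom-row=5; cleared 0 line(s) (total 0); column heights now [0 0 0 0 5 7 8], max=8
Drop 4: T rot1 at col 2 lands with bottom-row=0; cleared 0 line(s) (total 0); column heights now [0 0 3 2 5 7 8], max=8

Answer: ......#
.....##
.....#.
....##.
....###
..#.#..
..###..
..#.#..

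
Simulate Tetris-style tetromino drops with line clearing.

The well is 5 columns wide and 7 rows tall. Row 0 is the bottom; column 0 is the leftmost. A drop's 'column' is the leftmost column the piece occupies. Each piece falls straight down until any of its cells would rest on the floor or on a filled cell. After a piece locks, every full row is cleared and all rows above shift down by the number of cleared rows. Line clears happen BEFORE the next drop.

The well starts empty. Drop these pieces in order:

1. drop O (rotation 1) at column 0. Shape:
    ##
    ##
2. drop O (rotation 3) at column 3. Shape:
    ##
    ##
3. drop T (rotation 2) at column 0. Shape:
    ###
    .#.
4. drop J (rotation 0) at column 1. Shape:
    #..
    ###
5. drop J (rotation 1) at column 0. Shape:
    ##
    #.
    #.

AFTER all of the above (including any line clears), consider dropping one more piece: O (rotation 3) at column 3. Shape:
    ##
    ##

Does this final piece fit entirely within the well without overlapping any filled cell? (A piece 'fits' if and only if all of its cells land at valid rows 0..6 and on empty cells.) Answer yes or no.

Drop 1: O rot1 at col 0 lands with bottom-row=0; cleared 0 line(s) (total 0); column heights now [2 2 0 0 0], max=2
Drop 2: O rot3 at col 3 lands with bottom-row=0; cleared 0 line(s) (total 0); column heights now [2 2 0 2 2], max=2
Drop 3: T rot2 at col 0 lands with bottom-row=2; cleared 0 line(s) (total 0); column heights now [4 4 4 2 2], max=4
Drop 4: J rot0 at col 1 lands with bottom-row=4; cleared 0 line(s) (total 0); column heights now [4 6 5 5 2], max=6
Drop 5: J rot1 at col 0 lands with bottom-row=4; cleared 0 line(s) (total 0); column heights now [7 7 5 5 2], max=7
Test piece O rot3 at col 3 (width 2): heights before test = [7 7 5 5 2]; fits = True

Answer: yes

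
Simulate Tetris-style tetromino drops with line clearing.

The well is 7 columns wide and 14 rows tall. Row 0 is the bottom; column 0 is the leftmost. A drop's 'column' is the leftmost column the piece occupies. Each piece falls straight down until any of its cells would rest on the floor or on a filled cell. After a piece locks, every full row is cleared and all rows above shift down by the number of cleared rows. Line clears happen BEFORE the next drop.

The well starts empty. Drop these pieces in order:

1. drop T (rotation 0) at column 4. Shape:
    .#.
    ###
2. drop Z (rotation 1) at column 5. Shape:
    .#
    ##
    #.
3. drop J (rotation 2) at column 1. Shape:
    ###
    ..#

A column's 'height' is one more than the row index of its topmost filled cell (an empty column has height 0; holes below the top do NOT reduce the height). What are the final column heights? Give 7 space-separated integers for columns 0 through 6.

Answer: 0 2 2 2 1 4 5

Derivation:
Drop 1: T rot0 at col 4 lands with bottom-row=0; cleared 0 line(s) (total 0); column heights now [0 0 0 0 1 2 1], max=2
Drop 2: Z rot1 at col 5 lands with bottom-row=2; cleared 0 line(s) (total 0); column heights now [0 0 0 0 1 4 5], max=5
Drop 3: J rot2 at col 1 lands with bottom-row=0; cleared 0 line(s) (total 0); column heights now [0 2 2 2 1 4 5], max=5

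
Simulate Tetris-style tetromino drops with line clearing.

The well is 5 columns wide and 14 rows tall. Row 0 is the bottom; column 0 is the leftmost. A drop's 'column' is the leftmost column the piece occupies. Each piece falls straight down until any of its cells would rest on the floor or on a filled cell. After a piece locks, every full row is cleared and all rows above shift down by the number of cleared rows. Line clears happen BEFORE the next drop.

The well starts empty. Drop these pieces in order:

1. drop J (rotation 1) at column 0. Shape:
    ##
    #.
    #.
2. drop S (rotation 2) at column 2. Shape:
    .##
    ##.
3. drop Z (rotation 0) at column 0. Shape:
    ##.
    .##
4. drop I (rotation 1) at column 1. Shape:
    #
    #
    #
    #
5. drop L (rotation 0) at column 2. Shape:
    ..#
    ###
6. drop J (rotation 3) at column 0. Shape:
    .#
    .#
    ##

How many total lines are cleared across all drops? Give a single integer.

Answer: 1

Derivation:
Drop 1: J rot1 at col 0 lands with bottom-row=0; cleared 0 line(s) (total 0); column heights now [3 3 0 0 0], max=3
Drop 2: S rot2 at col 2 lands with bottom-row=0; cleared 0 line(s) (total 0); column heights now [3 3 1 2 2], max=3
Drop 3: Z rot0 at col 0 lands with bottom-row=3; cleared 0 line(s) (total 0); column heights now [5 5 4 2 2], max=5
Drop 4: I rot1 at col 1 lands with bottom-row=5; cleared 0 line(s) (total 0); column heights now [5 9 4 2 2], max=9
Drop 5: L rot0 at col 2 lands with bottom-row=4; cleared 1 line(s) (total 1); column heights now [3 8 4 2 5], max=8
Drop 6: J rot3 at col 0 lands with bottom-row=8; cleared 0 line(s) (total 1); column heights now [9 11 4 2 5], max=11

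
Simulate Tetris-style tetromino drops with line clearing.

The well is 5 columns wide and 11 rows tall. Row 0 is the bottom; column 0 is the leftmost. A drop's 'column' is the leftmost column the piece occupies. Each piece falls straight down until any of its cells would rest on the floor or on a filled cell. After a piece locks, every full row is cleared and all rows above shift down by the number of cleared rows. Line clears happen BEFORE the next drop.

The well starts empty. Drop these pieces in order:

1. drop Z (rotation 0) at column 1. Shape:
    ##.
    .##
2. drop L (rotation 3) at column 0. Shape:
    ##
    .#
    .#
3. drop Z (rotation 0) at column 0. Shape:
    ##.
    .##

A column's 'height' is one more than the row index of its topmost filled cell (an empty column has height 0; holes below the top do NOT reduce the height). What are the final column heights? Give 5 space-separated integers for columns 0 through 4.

Drop 1: Z rot0 at col 1 lands with bottom-row=0; cleared 0 line(s) (total 0); column heights now [0 2 2 1 0], max=2
Drop 2: L rot3 at col 0 lands with bottom-row=2; cleared 0 line(s) (total 0); column heights now [5 5 2 1 0], max=5
Drop 3: Z rot0 at col 0 lands with bottom-row=5; cleared 0 line(s) (total 0); column heights now [7 7 6 1 0], max=7

Answer: 7 7 6 1 0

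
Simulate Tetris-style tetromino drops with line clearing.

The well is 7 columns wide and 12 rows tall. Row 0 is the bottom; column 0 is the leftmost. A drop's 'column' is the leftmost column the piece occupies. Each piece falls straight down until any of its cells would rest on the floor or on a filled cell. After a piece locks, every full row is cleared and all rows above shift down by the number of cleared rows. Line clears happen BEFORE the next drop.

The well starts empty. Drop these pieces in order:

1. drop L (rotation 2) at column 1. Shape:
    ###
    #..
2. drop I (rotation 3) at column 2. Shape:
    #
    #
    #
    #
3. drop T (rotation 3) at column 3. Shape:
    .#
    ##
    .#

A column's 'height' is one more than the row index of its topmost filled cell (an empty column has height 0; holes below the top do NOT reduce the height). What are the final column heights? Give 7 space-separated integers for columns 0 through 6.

Answer: 0 2 6 3 4 0 0

Derivation:
Drop 1: L rot2 at col 1 lands with bottom-row=0; cleared 0 line(s) (total 0); column heights now [0 2 2 2 0 0 0], max=2
Drop 2: I rot3 at col 2 lands with bottom-row=2; cleared 0 line(s) (total 0); column heights now [0 2 6 2 0 0 0], max=6
Drop 3: T rot3 at col 3 lands with bottom-row=1; cleared 0 line(s) (total 0); column heights now [0 2 6 3 4 0 0], max=6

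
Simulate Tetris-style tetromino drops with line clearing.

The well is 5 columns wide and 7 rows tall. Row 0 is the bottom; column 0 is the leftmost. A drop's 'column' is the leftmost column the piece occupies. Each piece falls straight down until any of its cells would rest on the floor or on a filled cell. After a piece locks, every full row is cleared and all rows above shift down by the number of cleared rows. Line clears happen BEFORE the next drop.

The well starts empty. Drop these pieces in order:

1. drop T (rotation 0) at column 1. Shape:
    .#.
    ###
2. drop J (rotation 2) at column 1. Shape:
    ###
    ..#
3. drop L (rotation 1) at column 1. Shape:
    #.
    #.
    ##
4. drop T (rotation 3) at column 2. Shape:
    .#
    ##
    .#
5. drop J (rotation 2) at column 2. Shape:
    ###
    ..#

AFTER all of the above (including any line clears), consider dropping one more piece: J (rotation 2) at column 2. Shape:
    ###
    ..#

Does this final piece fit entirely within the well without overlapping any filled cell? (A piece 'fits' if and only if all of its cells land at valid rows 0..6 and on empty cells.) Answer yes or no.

Answer: no

Derivation:
Drop 1: T rot0 at col 1 lands with bottom-row=0; cleared 0 line(s) (total 0); column heights now [0 1 2 1 0], max=2
Drop 2: J rot2 at col 1 lands with bottom-row=1; cleared 0 line(s) (total 0); column heights now [0 3 3 3 0], max=3
Drop 3: L rot1 at col 1 lands with bottom-row=3; cleared 0 line(s) (total 0); column heights now [0 6 4 3 0], max=6
Drop 4: T rot3 at col 2 lands with bottom-row=3; cleared 0 line(s) (total 0); column heights now [0 6 5 6 0], max=6
Drop 5: J rot2 at col 2 lands with bottom-row=5; cleared 0 line(s) (total 0); column heights now [0 6 7 7 7], max=7
Test piece J rot2 at col 2 (width 3): heights before test = [0 6 7 7 7]; fits = False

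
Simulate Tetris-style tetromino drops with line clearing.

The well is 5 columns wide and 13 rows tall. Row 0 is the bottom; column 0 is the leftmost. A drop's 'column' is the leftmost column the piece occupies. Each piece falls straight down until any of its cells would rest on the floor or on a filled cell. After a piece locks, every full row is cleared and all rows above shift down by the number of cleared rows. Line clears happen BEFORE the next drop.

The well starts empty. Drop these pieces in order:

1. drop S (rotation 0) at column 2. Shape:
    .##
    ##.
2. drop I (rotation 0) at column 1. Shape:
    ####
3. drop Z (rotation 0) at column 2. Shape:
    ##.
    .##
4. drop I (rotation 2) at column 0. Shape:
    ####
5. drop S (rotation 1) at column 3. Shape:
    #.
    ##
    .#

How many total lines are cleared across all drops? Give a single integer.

Drop 1: S rot0 at col 2 lands with bottom-row=0; cleared 0 line(s) (total 0); column heights now [0 0 1 2 2], max=2
Drop 2: I rot0 at col 1 lands with bottom-row=2; cleared 0 line(s) (total 0); column heights now [0 3 3 3 3], max=3
Drop 3: Z rot0 at col 2 lands with bottom-row=3; cleared 0 line(s) (total 0); column heights now [0 3 5 5 4], max=5
Drop 4: I rot2 at col 0 lands with bottom-row=5; cleared 0 line(s) (total 0); column heights now [6 6 6 6 4], max=6
Drop 5: S rot1 at col 3 lands with bottom-row=5; cleared 1 line(s) (total 1); column heights now [0 3 5 7 6], max=7

Answer: 1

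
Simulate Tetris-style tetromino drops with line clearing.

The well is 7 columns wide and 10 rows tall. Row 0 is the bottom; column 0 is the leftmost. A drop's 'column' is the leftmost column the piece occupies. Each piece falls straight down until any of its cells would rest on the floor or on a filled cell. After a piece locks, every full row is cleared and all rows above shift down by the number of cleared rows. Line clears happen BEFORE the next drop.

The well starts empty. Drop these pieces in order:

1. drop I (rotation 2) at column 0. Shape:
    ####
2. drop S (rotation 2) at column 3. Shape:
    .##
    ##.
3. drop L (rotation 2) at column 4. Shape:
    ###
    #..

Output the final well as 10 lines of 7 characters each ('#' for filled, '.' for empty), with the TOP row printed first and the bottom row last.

Answer: .......
.......
.......
.......
.......
....###
....#..
....##.
...##..
####...

Derivation:
Drop 1: I rot2 at col 0 lands with bottom-row=0; cleared 0 line(s) (total 0); column heights now [1 1 1 1 0 0 0], max=1
Drop 2: S rot2 at col 3 lands with bottom-row=1; cleared 0 line(s) (total 0); column heights now [1 1 1 2 3 3 0], max=3
Drop 3: L rot2 at col 4 lands with bottom-row=3; cleared 0 line(s) (total 0); column heights now [1 1 1 2 5 5 5], max=5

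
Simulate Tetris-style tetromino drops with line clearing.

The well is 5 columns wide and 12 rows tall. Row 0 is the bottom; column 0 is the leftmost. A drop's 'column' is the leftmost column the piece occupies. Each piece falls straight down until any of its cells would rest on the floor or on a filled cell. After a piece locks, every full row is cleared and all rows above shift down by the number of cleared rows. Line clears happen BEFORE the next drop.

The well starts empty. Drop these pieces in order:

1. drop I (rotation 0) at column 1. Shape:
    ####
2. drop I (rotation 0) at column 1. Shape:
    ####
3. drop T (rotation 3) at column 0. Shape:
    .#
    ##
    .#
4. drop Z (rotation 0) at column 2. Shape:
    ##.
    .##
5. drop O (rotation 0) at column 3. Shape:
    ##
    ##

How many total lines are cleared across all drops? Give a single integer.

Drop 1: I rot0 at col 1 lands with bottom-row=0; cleared 0 line(s) (total 0); column heights now [0 1 1 1 1], max=1
Drop 2: I rot0 at col 1 lands with bottom-row=1; cleared 0 line(s) (total 0); column heights now [0 2 2 2 2], max=2
Drop 3: T rot3 at col 0 lands with bottom-row=2; cleared 0 line(s) (total 0); column heights now [4 5 2 2 2], max=5
Drop 4: Z rot0 at col 2 lands with bottom-row=2; cleared 0 line(s) (total 0); column heights now [4 5 4 4 3], max=5
Drop 5: O rot0 at col 3 lands with bottom-row=4; cleared 0 line(s) (total 0); column heights now [4 5 4 6 6], max=6

Answer: 0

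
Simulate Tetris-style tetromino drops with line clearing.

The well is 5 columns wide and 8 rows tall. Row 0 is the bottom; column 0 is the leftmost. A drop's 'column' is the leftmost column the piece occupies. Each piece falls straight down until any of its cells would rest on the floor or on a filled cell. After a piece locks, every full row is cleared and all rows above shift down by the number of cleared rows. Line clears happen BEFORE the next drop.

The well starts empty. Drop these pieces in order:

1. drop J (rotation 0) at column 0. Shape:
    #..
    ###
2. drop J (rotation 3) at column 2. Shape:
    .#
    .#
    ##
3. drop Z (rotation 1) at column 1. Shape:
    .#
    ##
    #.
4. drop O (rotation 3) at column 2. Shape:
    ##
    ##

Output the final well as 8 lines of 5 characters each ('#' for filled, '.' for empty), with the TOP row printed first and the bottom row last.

Drop 1: J rot0 at col 0 lands with bottom-row=0; cleared 0 line(s) (total 0); column heights now [2 1 1 0 0], max=2
Drop 2: J rot3 at col 2 lands with bottom-row=1; cleared 0 line(s) (total 0); column heights now [2 1 2 4 0], max=4
Drop 3: Z rot1 at col 1 lands with bottom-row=1; cleared 0 line(s) (total 0); column heights now [2 3 4 4 0], max=4
Drop 4: O rot3 at col 2 lands with bottom-row=4; cleared 0 line(s) (total 0); column heights now [2 3 6 6 0], max=6

Answer: .....
.....
..##.
..##.
..##.
.###.
####.
###..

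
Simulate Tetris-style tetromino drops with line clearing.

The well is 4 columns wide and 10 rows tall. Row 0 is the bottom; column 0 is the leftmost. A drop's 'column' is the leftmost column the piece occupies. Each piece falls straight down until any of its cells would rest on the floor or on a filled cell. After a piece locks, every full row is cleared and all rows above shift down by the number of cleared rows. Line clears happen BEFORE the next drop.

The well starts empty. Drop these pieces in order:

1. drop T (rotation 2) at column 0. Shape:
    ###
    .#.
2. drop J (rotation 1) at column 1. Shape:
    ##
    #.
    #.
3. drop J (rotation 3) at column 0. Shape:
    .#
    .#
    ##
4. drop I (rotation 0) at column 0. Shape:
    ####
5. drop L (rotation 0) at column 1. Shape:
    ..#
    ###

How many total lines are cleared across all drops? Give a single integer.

Drop 1: T rot2 at col 0 lands with bottom-row=0; cleared 0 line(s) (total 0); column heights now [2 2 2 0], max=2
Drop 2: J rot1 at col 1 lands with bottom-row=2; cleared 0 line(s) (total 0); column heights now [2 5 5 0], max=5
Drop 3: J rot3 at col 0 lands with bottom-row=5; cleared 0 line(s) (total 0); column heights now [6 8 5 0], max=8
Drop 4: I rot0 at col 0 lands with bottom-row=8; cleared 1 line(s) (total 1); column heights now [6 8 5 0], max=8
Drop 5: L rot0 at col 1 lands with bottom-row=8; cleared 0 line(s) (total 1); column heights now [6 9 9 10], max=10

Answer: 1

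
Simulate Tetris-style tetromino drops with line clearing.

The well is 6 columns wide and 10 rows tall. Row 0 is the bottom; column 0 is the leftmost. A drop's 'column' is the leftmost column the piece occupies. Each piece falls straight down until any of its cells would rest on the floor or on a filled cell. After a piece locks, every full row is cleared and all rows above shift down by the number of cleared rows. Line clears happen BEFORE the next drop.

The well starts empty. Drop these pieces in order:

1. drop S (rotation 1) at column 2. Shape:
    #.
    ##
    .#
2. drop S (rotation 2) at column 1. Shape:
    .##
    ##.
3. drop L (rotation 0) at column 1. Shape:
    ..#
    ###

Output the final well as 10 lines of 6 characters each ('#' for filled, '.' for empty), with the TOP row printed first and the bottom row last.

Answer: ......
......
......
...#..
.###..
..##..
.##...
..#...
..##..
...#..

Derivation:
Drop 1: S rot1 at col 2 lands with bottom-row=0; cleared 0 line(s) (total 0); column heights now [0 0 3 2 0 0], max=3
Drop 2: S rot2 at col 1 lands with bottom-row=3; cleared 0 line(s) (total 0); column heights now [0 4 5 5 0 0], max=5
Drop 3: L rot0 at col 1 lands with bottom-row=5; cleared 0 line(s) (total 0); column heights now [0 6 6 7 0 0], max=7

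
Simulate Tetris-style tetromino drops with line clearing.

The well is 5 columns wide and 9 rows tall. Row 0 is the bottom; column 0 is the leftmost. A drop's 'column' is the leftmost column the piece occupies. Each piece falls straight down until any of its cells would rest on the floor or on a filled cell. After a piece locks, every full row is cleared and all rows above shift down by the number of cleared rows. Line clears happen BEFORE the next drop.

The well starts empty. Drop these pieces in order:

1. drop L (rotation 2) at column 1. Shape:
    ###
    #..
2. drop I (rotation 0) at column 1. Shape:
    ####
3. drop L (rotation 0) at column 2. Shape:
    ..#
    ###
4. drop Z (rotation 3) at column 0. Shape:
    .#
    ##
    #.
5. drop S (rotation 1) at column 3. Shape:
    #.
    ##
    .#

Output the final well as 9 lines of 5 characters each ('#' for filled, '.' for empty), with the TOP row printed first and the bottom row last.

Answer: .....
.....
.....
...#.
...##
....#
.#..#
.###.
.#...

Derivation:
Drop 1: L rot2 at col 1 lands with bottom-row=0; cleared 0 line(s) (total 0); column heights now [0 2 2 2 0], max=2
Drop 2: I rot0 at col 1 lands with bottom-row=2; cleared 0 line(s) (total 0); column heights now [0 3 3 3 3], max=3
Drop 3: L rot0 at col 2 lands with bottom-row=3; cleared 0 line(s) (total 0); column heights now [0 3 4 4 5], max=5
Drop 4: Z rot3 at col 0 lands with bottom-row=2; cleared 2 line(s) (total 2); column heights now [0 3 2 2 3], max=3
Drop 5: S rot1 at col 3 lands with bottom-row=3; cleared 0 line(s) (total 2); column heights now [0 3 2 6 5], max=6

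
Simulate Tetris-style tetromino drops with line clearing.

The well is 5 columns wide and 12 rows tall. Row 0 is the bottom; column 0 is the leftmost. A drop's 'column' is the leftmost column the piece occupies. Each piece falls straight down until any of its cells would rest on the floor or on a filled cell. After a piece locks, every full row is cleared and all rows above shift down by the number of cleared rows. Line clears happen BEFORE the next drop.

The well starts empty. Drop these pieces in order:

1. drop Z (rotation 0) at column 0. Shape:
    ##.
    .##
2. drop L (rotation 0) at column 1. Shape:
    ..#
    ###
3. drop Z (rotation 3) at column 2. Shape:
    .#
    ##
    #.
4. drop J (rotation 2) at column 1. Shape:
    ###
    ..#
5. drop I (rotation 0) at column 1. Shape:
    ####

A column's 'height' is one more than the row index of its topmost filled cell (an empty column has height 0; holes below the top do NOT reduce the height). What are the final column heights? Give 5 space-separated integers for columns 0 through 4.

Drop 1: Z rot0 at col 0 lands with bottom-row=0; cleared 0 line(s) (total 0); column heights now [2 2 1 0 0], max=2
Drop 2: L rot0 at col 1 lands with bottom-row=2; cleared 0 line(s) (total 0); column heights now [2 3 3 4 0], max=4
Drop 3: Z rot3 at col 2 lands with bottom-row=3; cleared 0 line(s) (total 0); column heights now [2 3 5 6 0], max=6
Drop 4: J rot2 at col 1 lands with bottom-row=6; cleared 0 line(s) (total 0); column heights now [2 8 8 8 0], max=8
Drop 5: I rot0 at col 1 lands with bottom-row=8; cleared 0 line(s) (total 0); column heights now [2 9 9 9 9], max=9

Answer: 2 9 9 9 9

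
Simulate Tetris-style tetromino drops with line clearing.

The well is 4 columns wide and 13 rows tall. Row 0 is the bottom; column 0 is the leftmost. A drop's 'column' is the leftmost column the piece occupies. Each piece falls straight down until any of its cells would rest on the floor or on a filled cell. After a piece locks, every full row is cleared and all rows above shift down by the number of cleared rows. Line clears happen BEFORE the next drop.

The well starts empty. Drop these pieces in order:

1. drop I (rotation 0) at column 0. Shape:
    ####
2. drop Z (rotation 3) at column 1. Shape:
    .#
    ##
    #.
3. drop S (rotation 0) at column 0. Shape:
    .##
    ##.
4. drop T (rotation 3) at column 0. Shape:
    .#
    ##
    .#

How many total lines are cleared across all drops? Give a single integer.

Drop 1: I rot0 at col 0 lands with bottom-row=0; cleared 1 line(s) (total 1); column heights now [0 0 0 0], max=0
Drop 2: Z rot3 at col 1 lands with bottom-row=0; cleared 0 line(s) (total 1); column heights now [0 2 3 0], max=3
Drop 3: S rot0 at col 0 lands with bottom-row=2; cleared 0 line(s) (total 1); column heights now [3 4 4 0], max=4
Drop 4: T rot3 at col 0 lands with bottom-row=4; cleared 0 line(s) (total 1); column heights now [6 7 4 0], max=7

Answer: 1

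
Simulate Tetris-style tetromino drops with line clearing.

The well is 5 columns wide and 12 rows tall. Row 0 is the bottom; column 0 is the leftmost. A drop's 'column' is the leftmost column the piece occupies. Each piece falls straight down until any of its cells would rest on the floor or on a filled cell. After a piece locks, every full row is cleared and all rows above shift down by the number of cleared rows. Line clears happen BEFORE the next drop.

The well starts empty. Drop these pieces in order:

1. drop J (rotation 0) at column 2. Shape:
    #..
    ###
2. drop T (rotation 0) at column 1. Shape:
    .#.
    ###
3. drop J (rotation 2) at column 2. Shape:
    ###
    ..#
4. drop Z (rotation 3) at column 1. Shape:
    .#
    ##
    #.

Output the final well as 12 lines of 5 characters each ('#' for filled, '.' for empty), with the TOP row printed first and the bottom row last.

Drop 1: J rot0 at col 2 lands with bottom-row=0; cleared 0 line(s) (total 0); column heights now [0 0 2 1 1], max=2
Drop 2: T rot0 at col 1 lands with bottom-row=2; cleared 0 line(s) (total 0); column heights now [0 3 4 3 1], max=4
Drop 3: J rot2 at col 2 lands with bottom-row=3; cleared 0 line(s) (total 0); column heights now [0 3 5 5 5], max=5
Drop 4: Z rot3 at col 1 lands with bottom-row=4; cleared 0 line(s) (total 0); column heights now [0 6 7 5 5], max=7

Answer: .....
.....
.....
.....
.....
..#..
.##..
.####
..#.#
.###.
..#..
..###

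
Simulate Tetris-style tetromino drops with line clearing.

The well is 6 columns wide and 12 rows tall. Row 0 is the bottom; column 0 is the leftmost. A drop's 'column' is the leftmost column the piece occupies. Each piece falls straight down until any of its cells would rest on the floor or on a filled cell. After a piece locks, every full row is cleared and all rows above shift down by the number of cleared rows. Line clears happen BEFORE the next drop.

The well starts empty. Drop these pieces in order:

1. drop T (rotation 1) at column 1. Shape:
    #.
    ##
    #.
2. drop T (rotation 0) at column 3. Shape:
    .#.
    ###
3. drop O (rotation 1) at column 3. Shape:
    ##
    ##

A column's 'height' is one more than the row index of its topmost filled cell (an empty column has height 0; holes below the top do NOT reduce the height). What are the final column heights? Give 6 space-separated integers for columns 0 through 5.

Drop 1: T rot1 at col 1 lands with bottom-row=0; cleared 0 line(s) (total 0); column heights now [0 3 2 0 0 0], max=3
Drop 2: T rot0 at col 3 lands with bottom-row=0; cleared 0 line(s) (total 0); column heights now [0 3 2 1 2 1], max=3
Drop 3: O rot1 at col 3 lands with bottom-row=2; cleared 0 line(s) (total 0); column heights now [0 3 2 4 4 1], max=4

Answer: 0 3 2 4 4 1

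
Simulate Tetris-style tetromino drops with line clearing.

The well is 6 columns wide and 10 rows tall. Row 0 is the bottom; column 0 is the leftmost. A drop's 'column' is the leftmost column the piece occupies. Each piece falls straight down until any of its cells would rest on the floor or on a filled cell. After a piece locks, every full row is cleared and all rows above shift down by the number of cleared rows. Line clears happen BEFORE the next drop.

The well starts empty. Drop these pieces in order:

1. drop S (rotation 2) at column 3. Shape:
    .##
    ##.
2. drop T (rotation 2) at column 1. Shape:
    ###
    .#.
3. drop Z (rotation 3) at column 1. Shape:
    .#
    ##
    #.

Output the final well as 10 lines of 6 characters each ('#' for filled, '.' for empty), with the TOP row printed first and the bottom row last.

Drop 1: S rot2 at col 3 lands with bottom-row=0; cleared 0 line(s) (total 0); column heights now [0 0 0 1 2 2], max=2
Drop 2: T rot2 at col 1 lands with bottom-row=0; cleared 0 line(s) (total 0); column heights now [0 2 2 2 2 2], max=2
Drop 3: Z rot3 at col 1 lands with bottom-row=2; cleared 0 line(s) (total 0); column heights now [0 4 5 2 2 2], max=5

Answer: ......
......
......
......
......
..#...
.##...
.#....
.#####
..###.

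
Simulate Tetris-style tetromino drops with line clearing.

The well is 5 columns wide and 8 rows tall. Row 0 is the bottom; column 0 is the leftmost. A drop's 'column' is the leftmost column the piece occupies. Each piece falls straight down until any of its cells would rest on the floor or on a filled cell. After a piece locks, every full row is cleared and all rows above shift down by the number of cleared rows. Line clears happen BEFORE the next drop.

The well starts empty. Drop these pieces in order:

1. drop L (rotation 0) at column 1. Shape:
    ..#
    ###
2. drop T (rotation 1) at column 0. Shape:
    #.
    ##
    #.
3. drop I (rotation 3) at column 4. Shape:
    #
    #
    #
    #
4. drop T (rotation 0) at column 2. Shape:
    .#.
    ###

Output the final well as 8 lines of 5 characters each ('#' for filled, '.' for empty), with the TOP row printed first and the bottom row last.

Drop 1: L rot0 at col 1 lands with bottom-row=0; cleared 0 line(s) (total 0); column heights now [0 1 1 2 0], max=2
Drop 2: T rot1 at col 0 lands with bottom-row=0; cleared 0 line(s) (total 0); column heights now [3 2 1 2 0], max=3
Drop 3: I rot3 at col 4 lands with bottom-row=0; cleared 1 line(s) (total 1); column heights now [2 1 0 1 3], max=3
Drop 4: T rot0 at col 2 lands with bottom-row=3; cleared 0 line(s) (total 1); column heights now [2 1 4 5 4], max=5

Answer: .....
.....
.....
...#.
..###
....#
#...#
##.##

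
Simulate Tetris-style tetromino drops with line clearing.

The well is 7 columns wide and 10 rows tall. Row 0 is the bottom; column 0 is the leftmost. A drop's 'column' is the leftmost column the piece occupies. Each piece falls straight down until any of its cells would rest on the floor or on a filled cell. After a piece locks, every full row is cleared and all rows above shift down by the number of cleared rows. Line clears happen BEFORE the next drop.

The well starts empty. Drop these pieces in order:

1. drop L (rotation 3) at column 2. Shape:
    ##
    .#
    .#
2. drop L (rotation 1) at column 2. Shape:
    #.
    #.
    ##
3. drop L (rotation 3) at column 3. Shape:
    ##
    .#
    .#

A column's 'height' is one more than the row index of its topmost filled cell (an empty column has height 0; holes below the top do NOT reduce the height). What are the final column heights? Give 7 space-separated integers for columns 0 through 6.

Drop 1: L rot3 at col 2 lands with bottom-row=0; cleared 0 line(s) (total 0); column heights now [0 0 3 3 0 0 0], max=3
Drop 2: L rot1 at col 2 lands with bottom-row=3; cleared 0 line(s) (total 0); column heights now [0 0 6 4 0 0 0], max=6
Drop 3: L rot3 at col 3 lands with bottom-row=2; cleared 0 line(s) (total 0); column heights now [0 0 6 5 5 0 0], max=6

Answer: 0 0 6 5 5 0 0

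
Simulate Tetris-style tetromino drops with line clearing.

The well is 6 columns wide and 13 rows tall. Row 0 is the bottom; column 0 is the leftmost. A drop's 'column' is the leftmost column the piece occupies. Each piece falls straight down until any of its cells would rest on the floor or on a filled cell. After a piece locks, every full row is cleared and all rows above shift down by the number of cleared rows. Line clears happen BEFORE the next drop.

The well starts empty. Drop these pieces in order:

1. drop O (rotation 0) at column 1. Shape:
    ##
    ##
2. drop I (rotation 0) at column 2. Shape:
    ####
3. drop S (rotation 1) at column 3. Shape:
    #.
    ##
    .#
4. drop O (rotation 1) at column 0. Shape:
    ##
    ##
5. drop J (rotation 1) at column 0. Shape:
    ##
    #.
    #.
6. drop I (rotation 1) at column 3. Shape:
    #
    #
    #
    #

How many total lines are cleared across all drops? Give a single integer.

Drop 1: O rot0 at col 1 lands with bottom-row=0; cleared 0 line(s) (total 0); column heights now [0 2 2 0 0 0], max=2
Drop 2: I rot0 at col 2 lands with bottom-row=2; cleared 0 line(s) (total 0); column heights now [0 2 3 3 3 3], max=3
Drop 3: S rot1 at col 3 lands with bottom-row=3; cleared 0 line(s) (total 0); column heights now [0 2 3 6 5 3], max=6
Drop 4: O rot1 at col 0 lands with bottom-row=2; cleared 1 line(s) (total 1); column heights now [3 3 2 5 4 0], max=5
Drop 5: J rot1 at col 0 lands with bottom-row=3; cleared 0 line(s) (total 1); column heights now [6 6 2 5 4 0], max=6
Drop 6: I rot1 at col 3 lands with bottom-row=5; cleared 0 line(s) (total 1); column heights now [6 6 2 9 4 0], max=9

Answer: 1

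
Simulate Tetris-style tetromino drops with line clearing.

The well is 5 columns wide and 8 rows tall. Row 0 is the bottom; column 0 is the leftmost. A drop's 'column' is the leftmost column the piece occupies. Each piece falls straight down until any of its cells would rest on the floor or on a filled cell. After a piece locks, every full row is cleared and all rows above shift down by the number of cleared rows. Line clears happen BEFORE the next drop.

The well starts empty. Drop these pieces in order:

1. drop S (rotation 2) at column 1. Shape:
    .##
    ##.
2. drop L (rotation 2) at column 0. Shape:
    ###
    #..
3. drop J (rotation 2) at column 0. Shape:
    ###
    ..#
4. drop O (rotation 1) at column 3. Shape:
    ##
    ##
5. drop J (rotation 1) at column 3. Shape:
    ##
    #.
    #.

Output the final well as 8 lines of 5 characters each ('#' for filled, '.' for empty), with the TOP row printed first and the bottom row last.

Drop 1: S rot2 at col 1 lands with bottom-row=0; cleared 0 line(s) (total 0); column heights now [0 1 2 2 0], max=2
Drop 2: L rot2 at col 0 lands with bottom-row=1; cleared 0 line(s) (total 0); column heights now [3 3 3 2 0], max=3
Drop 3: J rot2 at col 0 lands with bottom-row=3; cleared 0 line(s) (total 0); column heights now [5 5 5 2 0], max=5
Drop 4: O rot1 at col 3 lands with bottom-row=2; cleared 1 line(s) (total 1); column heights now [4 4 4 3 3], max=4
Drop 5: J rot1 at col 3 lands with bottom-row=3; cleared 0 line(s) (total 1); column heights now [4 4 4 6 6], max=6

Answer: .....
.....
...##
...#.
####.
..###
#.##.
.##..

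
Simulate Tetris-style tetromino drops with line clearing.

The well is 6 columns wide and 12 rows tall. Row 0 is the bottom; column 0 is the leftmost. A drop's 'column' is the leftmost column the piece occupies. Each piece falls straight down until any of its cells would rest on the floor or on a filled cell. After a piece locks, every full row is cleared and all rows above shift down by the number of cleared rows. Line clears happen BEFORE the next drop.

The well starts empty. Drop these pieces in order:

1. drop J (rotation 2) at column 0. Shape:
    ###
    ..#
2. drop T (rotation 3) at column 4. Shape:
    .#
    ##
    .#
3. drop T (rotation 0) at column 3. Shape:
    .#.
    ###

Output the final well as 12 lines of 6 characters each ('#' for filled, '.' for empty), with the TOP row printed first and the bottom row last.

Drop 1: J rot2 at col 0 lands with bottom-row=0; cleared 0 line(s) (total 0); column heights now [2 2 2 0 0 0], max=2
Drop 2: T rot3 at col 4 lands with bottom-row=0; cleared 0 line(s) (total 0); column heights now [2 2 2 0 2 3], max=3
Drop 3: T rot0 at col 3 lands with bottom-row=3; cleared 0 line(s) (total 0); column heights now [2 2 2 4 5 4], max=5

Answer: ......
......
......
......
......
......
......
....#.
...###
.....#
###.##
..#..#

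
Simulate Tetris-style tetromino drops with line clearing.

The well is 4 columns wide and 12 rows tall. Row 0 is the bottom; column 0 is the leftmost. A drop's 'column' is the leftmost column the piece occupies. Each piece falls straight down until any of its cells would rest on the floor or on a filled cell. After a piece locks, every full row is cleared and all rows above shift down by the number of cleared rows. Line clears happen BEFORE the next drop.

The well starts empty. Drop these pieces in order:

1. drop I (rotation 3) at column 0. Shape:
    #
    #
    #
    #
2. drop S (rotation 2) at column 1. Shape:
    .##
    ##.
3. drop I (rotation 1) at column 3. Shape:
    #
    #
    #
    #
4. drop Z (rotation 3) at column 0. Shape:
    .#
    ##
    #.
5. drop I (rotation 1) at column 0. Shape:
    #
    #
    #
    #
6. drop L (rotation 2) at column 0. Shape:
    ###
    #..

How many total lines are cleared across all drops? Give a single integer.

Drop 1: I rot3 at col 0 lands with bottom-row=0; cleared 0 line(s) (total 0); column heights now [4 0 0 0], max=4
Drop 2: S rot2 at col 1 lands with bottom-row=0; cleared 0 line(s) (total 0); column heights now [4 1 2 2], max=4
Drop 3: I rot1 at col 3 lands with bottom-row=2; cleared 0 line(s) (total 0); column heights now [4 1 2 6], max=6
Drop 4: Z rot3 at col 0 lands with bottom-row=4; cleared 0 line(s) (total 0); column heights now [6 7 2 6], max=7
Drop 5: I rot1 at col 0 lands with bottom-row=6; cleared 0 line(s) (total 0); column heights now [10 7 2 6], max=10
Drop 6: L rot2 at col 0 lands with bottom-row=10; cleared 0 line(s) (total 0); column heights now [12 12 12 6], max=12

Answer: 0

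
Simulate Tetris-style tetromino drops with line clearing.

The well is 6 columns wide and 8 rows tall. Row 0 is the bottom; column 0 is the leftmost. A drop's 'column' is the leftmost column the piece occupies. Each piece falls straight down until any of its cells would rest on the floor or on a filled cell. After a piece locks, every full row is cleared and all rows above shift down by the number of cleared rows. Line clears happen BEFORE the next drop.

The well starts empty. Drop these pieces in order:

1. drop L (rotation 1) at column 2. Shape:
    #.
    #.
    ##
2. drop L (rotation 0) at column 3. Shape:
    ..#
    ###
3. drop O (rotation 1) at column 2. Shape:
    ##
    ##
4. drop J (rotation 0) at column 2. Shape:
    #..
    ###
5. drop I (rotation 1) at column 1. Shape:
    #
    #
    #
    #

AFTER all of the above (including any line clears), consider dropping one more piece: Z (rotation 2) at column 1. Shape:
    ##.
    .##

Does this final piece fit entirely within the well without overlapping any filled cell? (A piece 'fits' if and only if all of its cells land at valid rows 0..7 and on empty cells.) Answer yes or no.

Drop 1: L rot1 at col 2 lands with bottom-row=0; cleared 0 line(s) (total 0); column heights now [0 0 3 1 0 0], max=3
Drop 2: L rot0 at col 3 lands with bottom-row=1; cleared 0 line(s) (total 0); column heights now [0 0 3 2 2 3], max=3
Drop 3: O rot1 at col 2 lands with bottom-row=3; cleared 0 line(s) (total 0); column heights now [0 0 5 5 2 3], max=5
Drop 4: J rot0 at col 2 lands with bottom-row=5; cleared 0 line(s) (total 0); column heights now [0 0 7 6 6 3], max=7
Drop 5: I rot1 at col 1 lands with bottom-row=0; cleared 0 line(s) (total 0); column heights now [0 4 7 6 6 3], max=7
Test piece Z rot2 at col 1 (width 3): heights before test = [0 4 7 6 6 3]; fits = False

Answer: no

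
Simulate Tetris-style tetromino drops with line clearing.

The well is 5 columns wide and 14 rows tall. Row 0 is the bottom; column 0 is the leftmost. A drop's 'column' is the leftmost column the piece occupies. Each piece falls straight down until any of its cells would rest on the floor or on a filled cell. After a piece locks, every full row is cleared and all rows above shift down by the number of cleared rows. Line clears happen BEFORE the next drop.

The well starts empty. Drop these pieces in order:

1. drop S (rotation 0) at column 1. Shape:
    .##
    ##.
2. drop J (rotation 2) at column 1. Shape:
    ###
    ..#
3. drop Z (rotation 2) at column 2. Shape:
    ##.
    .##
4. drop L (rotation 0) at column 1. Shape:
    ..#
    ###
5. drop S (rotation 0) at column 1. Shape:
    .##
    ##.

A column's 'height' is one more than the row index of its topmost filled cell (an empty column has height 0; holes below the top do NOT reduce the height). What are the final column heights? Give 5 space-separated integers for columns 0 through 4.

Drop 1: S rot0 at col 1 lands with bottom-row=0; cleared 0 line(s) (total 0); column heights now [0 1 2 2 0], max=2
Drop 2: J rot2 at col 1 lands with bottom-row=2; cleared 0 line(s) (total 0); column heights now [0 4 4 4 0], max=4
Drop 3: Z rot2 at col 2 lands with bottom-row=4; cleared 0 line(s) (total 0); column heights now [0 4 6 6 5], max=6
Drop 4: L rot0 at col 1 lands with bottom-row=6; cleared 0 line(s) (total 0); column heights now [0 7 7 8 5], max=8
Drop 5: S rot0 at col 1 lands with bottom-row=7; cleared 0 line(s) (total 0); column heights now [0 8 9 9 5], max=9

Answer: 0 8 9 9 5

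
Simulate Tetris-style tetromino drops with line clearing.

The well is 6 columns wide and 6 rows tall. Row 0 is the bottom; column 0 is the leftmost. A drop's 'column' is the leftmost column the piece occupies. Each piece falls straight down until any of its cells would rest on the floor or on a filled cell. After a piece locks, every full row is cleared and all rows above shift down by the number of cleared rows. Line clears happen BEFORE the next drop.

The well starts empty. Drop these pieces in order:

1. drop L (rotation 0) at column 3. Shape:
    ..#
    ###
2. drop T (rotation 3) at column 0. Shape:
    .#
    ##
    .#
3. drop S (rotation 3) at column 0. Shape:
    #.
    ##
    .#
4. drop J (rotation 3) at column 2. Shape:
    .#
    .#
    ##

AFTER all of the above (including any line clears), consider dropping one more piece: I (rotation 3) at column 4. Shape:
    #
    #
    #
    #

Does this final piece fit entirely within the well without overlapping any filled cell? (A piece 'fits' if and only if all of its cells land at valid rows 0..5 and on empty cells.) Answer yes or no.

Drop 1: L rot0 at col 3 lands with bottom-row=0; cleared 0 line(s) (total 0); column heights now [0 0 0 1 1 2], max=2
Drop 2: T rot3 at col 0 lands with bottom-row=0; cleared 0 line(s) (total 0); column heights now [2 3 0 1 1 2], max=3
Drop 3: S rot3 at col 0 lands with bottom-row=3; cleared 0 line(s) (total 0); column heights now [6 5 0 1 1 2], max=6
Drop 4: J rot3 at col 2 lands with bottom-row=1; cleared 0 line(s) (total 0); column heights now [6 5 2 4 1 2], max=6
Test piece I rot3 at col 4 (width 1): heights before test = [6 5 2 4 1 2]; fits = True

Answer: yes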